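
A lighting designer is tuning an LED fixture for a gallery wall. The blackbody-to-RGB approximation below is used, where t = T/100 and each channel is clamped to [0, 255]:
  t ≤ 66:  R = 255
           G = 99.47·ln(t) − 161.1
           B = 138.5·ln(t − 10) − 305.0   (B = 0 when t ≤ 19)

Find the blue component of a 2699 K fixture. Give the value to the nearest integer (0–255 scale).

t = 2699/100 = 26.99; the t ≤ 66 branch applies.
B = 138.5·ln(26.99 − 10) − 305.0 = 138.5·ln 16.99 − 305.0 = 138.5·2.8326 − 305.0 = 87.319.
Rounded: 87.

87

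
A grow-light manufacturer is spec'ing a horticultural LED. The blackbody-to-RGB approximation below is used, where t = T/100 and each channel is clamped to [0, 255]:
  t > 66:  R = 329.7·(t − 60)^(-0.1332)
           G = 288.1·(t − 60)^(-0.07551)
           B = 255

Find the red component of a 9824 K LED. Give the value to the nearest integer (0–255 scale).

t = 9824/100 = 98.24; the t > 66 branch applies.
R = 329.7·(98.24 − 60)^(-0.1332) = 329.7·38.24^(-0.1332) = 329.7·0.61547 = 202.921.
Rounded: 203.

203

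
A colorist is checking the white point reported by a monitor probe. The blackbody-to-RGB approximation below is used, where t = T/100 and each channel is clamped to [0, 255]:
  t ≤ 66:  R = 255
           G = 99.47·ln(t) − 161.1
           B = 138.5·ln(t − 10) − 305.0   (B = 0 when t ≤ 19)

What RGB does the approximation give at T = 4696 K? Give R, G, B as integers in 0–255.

R=255, G=222, B=195

t = 4696/100 = 46.96; the t ≤ 66 branch applies.
R = 255 by definition for t ≤ 66.
G = 99.47·ln 46.96 − 161.1 = 99.47·3.8493 − 161.1 = 221.789.
B = 138.5·ln(46.96 − 10) − 305.0 = 138.5·ln 36.96 − 305.0 = 138.5·3.6098 − 305.0 = 194.962.
Rounded: (255, 222, 195).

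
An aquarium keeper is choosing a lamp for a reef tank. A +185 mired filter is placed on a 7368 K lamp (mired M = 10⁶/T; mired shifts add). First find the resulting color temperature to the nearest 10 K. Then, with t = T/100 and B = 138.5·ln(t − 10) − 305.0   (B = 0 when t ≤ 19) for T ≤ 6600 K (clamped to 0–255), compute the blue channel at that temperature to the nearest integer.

118

M_in = 10⁶/7368 = 135.72; M_out = 135.72 + (+185) = 320.72.
T_out = 10⁶/320.72 = 3118.0 K → 3120 K; t = 31.2.
B = 138.5·ln(31.2 − 10) − 305.0 = 138.5·ln 21.2 − 305.0 = 138.5·3.0540 − 305.0 = 117.979.
Rounded: 118.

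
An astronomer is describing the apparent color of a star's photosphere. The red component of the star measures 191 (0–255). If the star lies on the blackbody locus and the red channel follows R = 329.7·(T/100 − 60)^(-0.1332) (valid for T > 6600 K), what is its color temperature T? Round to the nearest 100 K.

12000 K

(t − 60)^(-0.1332) = 191/329.7 = 0.57931.
t − 60 = 0.57931^(1/-0.1332) = 0.57931^(-7.508) = 60.245, so t = 120.245.
T = 100·t = 12025 K → 12000 K to the nearest 100 K.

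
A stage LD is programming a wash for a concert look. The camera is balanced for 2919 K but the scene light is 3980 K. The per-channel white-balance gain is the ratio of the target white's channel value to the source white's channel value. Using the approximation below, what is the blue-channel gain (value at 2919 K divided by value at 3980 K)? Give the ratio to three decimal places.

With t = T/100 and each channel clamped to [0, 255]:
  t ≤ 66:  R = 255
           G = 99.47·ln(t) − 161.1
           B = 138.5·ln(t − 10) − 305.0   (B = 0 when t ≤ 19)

0.631

At 3980 K (t = 39.8):
  B = 138.5·ln(39.8 − 10) − 305.0 = 138.5·ln 29.8 − 305.0 = 138.5·3.3945 − 305.0 = 165.139.
At 2919 K (t = 29.19):
  B = 138.5·ln(29.19 − 10) − 305.0 = 138.5·ln 19.19 − 305.0 = 138.5·2.9544 − 305.0 = 104.183.
Gain = 104.183 / 165.139 = 0.6309 → 0.631.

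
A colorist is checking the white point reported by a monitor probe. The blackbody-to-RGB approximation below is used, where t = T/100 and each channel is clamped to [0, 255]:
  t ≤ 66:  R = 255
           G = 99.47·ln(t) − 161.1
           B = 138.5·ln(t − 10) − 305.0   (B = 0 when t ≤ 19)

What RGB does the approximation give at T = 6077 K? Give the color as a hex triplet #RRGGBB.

t = 6077/100 = 60.77; the t ≤ 66 branch applies.
R = 255 by definition for t ≤ 66.
G = 99.47·ln 60.77 − 161.1 = 99.47·4.1071 − 161.1 = 247.433.
B = 138.5·ln(60.77 − 10) − 305.0 = 138.5·ln 50.77 − 305.0 = 138.5·3.9273 − 305.0 = 238.932.
Rounded: (255, 247, 239).
In hex: #FFF7EF.

#FFF7EF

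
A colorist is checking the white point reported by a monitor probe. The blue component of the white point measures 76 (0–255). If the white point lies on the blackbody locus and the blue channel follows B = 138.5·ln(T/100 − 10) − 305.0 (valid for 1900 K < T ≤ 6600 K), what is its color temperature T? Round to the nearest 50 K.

ln(t − 10) = (76 + 305.0) / 138.5 = 2.7509.
t − 10 = e^2.7509 = 15.657, so t = 25.657.
T = 100·t = 2566 K → 2550 K to the nearest 50 K.

2550 K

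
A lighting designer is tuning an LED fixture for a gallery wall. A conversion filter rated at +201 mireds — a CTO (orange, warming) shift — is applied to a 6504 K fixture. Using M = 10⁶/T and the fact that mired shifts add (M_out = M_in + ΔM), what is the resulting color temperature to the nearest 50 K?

2800 K

M_in = 10⁶/6504 = 153.75 mireds.
M_out = 153.75 + (+201) = 354.75 mireds.
T_out = 10⁶/354.75 = 2818.9 K → 2800 K.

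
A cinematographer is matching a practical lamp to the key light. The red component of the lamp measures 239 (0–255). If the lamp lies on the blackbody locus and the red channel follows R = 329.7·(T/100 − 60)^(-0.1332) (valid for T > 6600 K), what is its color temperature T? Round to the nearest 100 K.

(t − 60)^(-0.1332) = 239/329.7 = 0.72490.
t − 60 = 0.72490^(1/-0.1332) = 0.72490^(-7.508) = 11.193, so t = 71.193.
T = 100·t = 7119 K → 7100 K to the nearest 100 K.

7100 K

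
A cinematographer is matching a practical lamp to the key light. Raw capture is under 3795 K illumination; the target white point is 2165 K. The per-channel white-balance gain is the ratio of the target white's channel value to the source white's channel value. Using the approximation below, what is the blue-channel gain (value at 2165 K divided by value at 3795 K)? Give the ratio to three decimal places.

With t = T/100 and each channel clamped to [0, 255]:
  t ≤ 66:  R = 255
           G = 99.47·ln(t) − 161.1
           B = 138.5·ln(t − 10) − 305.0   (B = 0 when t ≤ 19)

At 3795 K (t = 37.95):
  B = 138.5·ln(37.95 − 10) − 305.0 = 138.5·ln 27.95 − 305.0 = 138.5·3.3304 − 305.0 = 156.263.
At 2165 K (t = 21.65):
  B = 138.5·ln(21.65 − 10) − 305.0 = 138.5·ln 11.65 − 305.0 = 138.5·2.4553 − 305.0 = 35.060.
Gain = 35.060 / 156.263 = 0.2244 → 0.224.

0.224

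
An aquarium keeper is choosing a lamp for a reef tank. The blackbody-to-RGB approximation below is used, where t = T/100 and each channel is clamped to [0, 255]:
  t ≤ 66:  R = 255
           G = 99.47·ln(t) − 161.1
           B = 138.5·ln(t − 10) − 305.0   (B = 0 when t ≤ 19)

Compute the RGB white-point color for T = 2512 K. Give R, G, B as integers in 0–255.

R=255, G=160, B=71

t = 2512/100 = 25.12; the t ≤ 66 branch applies.
R = 255 by definition for t ≤ 66.
G = 99.47·ln 25.12 − 161.1 = 99.47·3.2237 − 161.1 = 159.558.
B = 138.5·ln(25.12 − 10) − 305.0 = 138.5·ln 15.12 − 305.0 = 138.5·2.7160 − 305.0 = 71.169.
Rounded: (255, 160, 71).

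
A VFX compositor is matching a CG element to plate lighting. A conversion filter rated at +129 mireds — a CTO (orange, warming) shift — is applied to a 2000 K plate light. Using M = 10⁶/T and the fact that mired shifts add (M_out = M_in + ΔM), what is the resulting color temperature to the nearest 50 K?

M_in = 10⁶/2000 = 500.00 mireds.
M_out = 500.00 + (+129) = 629.00 mireds.
T_out = 10⁶/629.00 = 1589.8 K → 1600 K.

1600 K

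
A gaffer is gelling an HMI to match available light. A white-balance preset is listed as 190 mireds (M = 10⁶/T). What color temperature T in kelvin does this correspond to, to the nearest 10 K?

5260 K

T = 10⁶ / 190 = 5263.16 K → 5260 K.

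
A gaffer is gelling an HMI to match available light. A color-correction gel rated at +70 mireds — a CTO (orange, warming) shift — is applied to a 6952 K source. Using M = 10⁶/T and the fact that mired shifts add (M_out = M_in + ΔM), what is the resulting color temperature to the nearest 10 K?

4680 K

M_in = 10⁶/6952 = 143.84 mireds.
M_out = 143.84 + (+70) = 213.84 mireds.
T_out = 10⁶/213.84 = 4676.3 K → 4680 K.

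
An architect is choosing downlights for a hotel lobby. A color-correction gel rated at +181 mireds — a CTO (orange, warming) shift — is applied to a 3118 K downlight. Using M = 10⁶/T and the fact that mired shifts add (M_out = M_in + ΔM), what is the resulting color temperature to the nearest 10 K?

1990 K

M_in = 10⁶/3118 = 320.72 mireds.
M_out = 320.72 + (+181) = 501.72 mireds.
T_out = 10⁶/501.72 = 1993.1 K → 1990 K.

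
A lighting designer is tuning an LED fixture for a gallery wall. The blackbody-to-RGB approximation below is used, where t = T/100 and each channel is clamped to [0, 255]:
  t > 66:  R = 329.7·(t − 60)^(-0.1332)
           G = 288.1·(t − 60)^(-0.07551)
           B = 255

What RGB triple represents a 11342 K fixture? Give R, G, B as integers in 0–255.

t = 11342/100 = 113.42; the t > 66 branch applies.
R = 329.7·(113.42 − 60)^(-0.1332) = 329.7·53.42^(-0.1332) = 329.7·0.58867 = 194.084.
G = 288.1·(113.42 − 60)^(-0.07551) = 288.1·53.42^(-0.07551) = 288.1·0.74053 = 213.346.
B = 255 by definition for t > 66.
Rounded: (194, 213, 255).

R=194, G=213, B=255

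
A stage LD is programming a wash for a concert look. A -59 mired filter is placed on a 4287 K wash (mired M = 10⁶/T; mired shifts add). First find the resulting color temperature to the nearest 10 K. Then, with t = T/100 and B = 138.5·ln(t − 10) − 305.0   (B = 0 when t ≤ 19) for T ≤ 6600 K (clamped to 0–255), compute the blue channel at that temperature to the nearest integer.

229

M_in = 10⁶/4287 = 233.26; M_out = 233.26 + (-59) = 174.26.
T_out = 10⁶/174.26 = 5738.4 K → 5740 K; t = 57.4.
B = 138.5·ln(57.4 − 10) − 305.0 = 138.5·ln 47.4 − 305.0 = 138.5·3.8586 − 305.0 = 229.419.
Rounded: 229.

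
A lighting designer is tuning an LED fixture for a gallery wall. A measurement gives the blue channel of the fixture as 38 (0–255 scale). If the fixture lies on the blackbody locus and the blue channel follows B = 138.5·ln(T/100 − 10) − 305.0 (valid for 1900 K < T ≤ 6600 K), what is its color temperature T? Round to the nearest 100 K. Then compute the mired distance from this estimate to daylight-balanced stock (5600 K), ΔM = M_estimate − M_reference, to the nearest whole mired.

+276 mireds

ln(t − 10) = (38 + 305.0) / 138.5 = 2.4765.
t − 10 = e^2.4765 = 11.900, so t = 21.900.
T = 100·t = 2190 K → 2200 K to the nearest 100 K.
M_estimate = 10⁶/2200 = 454.55; M_reference = 10⁶/5600 = 178.57.
ΔM = 454.55 − 178.57 = 275.97 → +276 mireds.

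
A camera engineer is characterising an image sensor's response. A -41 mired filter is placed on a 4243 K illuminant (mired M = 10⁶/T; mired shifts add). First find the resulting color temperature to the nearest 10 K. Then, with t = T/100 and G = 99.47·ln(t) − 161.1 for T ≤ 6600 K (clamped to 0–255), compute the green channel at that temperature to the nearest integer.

231

M_in = 10⁶/4243 = 235.68; M_out = 235.68 + (-41) = 194.68.
T_out = 10⁶/194.68 = 5136.6 K → 5140 K; t = 51.4.
G = 99.47·ln 51.4 − 161.1 = 99.47·3.9396 − 161.1 = 230.776.
Rounded: 231.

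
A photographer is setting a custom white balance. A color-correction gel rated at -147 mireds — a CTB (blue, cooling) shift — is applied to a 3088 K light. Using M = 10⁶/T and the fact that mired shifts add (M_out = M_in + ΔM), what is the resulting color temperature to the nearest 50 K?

M_in = 10⁶/3088 = 323.83 mireds.
M_out = 323.83 + (-147) = 176.83 mireds.
T_out = 10⁶/176.83 = 5655.0 K → 5650 K.

5650 K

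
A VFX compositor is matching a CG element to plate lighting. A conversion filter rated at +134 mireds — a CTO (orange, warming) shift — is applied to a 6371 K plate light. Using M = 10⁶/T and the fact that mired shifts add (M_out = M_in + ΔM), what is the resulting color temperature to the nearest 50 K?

M_in = 10⁶/6371 = 156.96 mireds.
M_out = 156.96 + (+134) = 290.96 mireds.
T_out = 10⁶/290.96 = 3436.9 K → 3450 K.

3450 K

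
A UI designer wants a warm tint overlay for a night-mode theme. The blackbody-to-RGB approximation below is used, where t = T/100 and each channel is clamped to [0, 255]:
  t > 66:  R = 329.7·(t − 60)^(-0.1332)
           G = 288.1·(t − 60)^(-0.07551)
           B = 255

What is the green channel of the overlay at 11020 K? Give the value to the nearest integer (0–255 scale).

t = 11020/100 = 110.2; the t > 66 branch applies.
G = 288.1·(110.2 − 60)^(-0.07551) = 288.1·50.2^(-0.07551) = 288.1·0.74401 = 214.350.
Rounded: 214.

214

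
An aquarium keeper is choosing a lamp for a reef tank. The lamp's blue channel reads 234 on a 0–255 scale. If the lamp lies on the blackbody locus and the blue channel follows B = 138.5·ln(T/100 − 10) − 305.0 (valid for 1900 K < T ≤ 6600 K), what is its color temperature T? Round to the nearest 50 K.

ln(t − 10) = (234 + 305.0) / 138.5 = 3.8917.
t − 10 = e^3.8917 = 48.994, so t = 58.994.
T = 100·t = 5899 K → 5900 K to the nearest 50 K.

5900 K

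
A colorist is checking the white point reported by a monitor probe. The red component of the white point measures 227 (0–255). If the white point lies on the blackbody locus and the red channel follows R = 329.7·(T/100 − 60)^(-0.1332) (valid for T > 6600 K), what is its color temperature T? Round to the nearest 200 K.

(t − 60)^(-0.1332) = 227/329.7 = 0.68850.
t − 60 = 0.68850^(1/-0.1332) = 0.68850^(-7.508) = 16.478, so t = 76.478.
T = 100·t = 7648 K → 7600 K to the nearest 200 K.

7600 K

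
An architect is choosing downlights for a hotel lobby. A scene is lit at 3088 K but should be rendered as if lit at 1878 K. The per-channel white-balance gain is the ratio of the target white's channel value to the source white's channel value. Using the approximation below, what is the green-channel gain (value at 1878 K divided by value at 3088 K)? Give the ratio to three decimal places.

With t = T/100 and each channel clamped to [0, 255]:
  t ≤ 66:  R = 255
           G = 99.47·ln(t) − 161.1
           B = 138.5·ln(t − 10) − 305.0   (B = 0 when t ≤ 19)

At 3088 K (t = 30.88):
  G = 99.47·ln 30.88 − 161.1 = 99.47·3.4301 − 161.1 = 180.093.
At 1878 K (t = 18.78):
  G = 99.47·ln 18.78 − 161.1 = 99.47·2.9328 − 161.1 = 130.625.
Gain = 130.625 / 180.093 = 0.7253 → 0.725.

0.725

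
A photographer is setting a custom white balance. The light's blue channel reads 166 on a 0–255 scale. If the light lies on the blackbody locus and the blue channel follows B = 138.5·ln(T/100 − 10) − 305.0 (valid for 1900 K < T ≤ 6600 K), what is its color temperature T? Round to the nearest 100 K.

ln(t − 10) = (166 + 305.0) / 138.5 = 3.4007.
t − 10 = e^3.4007 = 29.986, so t = 39.986.
T = 100·t = 3999 K → 4000 K to the nearest 100 K.

4000 K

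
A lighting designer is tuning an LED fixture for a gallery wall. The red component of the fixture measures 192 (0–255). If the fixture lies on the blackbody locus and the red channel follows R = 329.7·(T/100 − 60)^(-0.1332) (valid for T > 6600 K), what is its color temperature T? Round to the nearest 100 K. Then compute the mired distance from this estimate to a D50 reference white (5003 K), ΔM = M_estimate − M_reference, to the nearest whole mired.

-115 mireds

(t − 60)^(-0.1332) = 192/329.7 = 0.58235.
t − 60 = 0.58235^(1/-0.1332) = 0.58235^(-7.508) = 57.929, so t = 117.929.
T = 100·t = 11793 K → 11800 K to the nearest 100 K.
M_estimate = 10⁶/11800 = 84.75; M_reference = 10⁶/5003 = 199.88.
ΔM = 84.75 − 199.88 = -115.13 → -115 mireds.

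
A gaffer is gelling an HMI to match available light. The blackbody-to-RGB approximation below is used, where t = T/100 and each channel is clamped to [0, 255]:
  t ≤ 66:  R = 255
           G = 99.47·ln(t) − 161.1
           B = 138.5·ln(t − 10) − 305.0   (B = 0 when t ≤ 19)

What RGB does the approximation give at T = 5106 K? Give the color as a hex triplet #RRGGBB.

#FFE6D2

t = 5106/100 = 51.06; the t ≤ 66 branch applies.
R = 255 by definition for t ≤ 66.
G = 99.47·ln 51.06 − 161.1 = 99.47·3.9330 − 161.1 = 230.116.
B = 138.5·ln(51.06 − 10) − 305.0 = 138.5·ln 41.06 − 305.0 = 138.5·3.7150 − 305.0 = 209.532.
Rounded: (255, 230, 210).
In hex: #FFE6D2.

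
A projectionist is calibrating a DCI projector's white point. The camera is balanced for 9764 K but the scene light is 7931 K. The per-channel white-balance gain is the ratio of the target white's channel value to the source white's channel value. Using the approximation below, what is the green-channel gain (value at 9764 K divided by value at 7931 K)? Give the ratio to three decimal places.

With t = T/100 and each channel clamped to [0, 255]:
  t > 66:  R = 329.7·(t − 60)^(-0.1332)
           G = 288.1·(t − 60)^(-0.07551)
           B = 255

0.951

At 7931 K (t = 79.31):
  G = 288.1·(79.31 − 60)^(-0.07551) = 288.1·19.31^(-0.07551) = 288.1·0.79967 = 230.385.
At 9764 K (t = 97.64):
  G = 288.1·(97.64 − 60)^(-0.07551) = 288.1·37.64^(-0.07551) = 288.1·0.76037 = 219.061.
Gain = 219.061 / 230.385 = 0.9509 → 0.951.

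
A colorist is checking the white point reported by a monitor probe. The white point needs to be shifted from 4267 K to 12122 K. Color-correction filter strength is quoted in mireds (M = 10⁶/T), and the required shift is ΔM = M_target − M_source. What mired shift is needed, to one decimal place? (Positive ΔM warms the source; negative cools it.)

M_source = 10⁶/4267 = 234.357; M_target = 10⁶/12122 = 82.495.
ΔM = 82.495 − 234.357 = -151.862 → -151.9 mireds, a cooling shift.

-151.9 mireds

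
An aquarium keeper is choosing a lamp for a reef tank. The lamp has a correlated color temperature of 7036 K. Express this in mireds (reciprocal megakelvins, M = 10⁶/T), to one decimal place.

M = 10⁶ / 7036 = 142.126 → 142.1 mireds.

142.1 mireds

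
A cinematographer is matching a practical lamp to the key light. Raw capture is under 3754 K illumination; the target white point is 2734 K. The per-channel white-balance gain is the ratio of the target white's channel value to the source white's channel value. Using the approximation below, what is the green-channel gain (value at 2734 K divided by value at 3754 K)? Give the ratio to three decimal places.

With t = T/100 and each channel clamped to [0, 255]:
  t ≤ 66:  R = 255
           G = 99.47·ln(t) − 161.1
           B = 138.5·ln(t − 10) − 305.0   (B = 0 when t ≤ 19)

At 3754 K (t = 37.54):
  G = 99.47·ln 37.54 − 161.1 = 99.47·3.6254 − 161.1 = 199.519.
At 2734 K (t = 27.34):
  G = 99.47·ln 27.34 − 161.1 = 99.47·3.3084 − 161.1 = 167.982.
Gain = 167.982 / 199.519 = 0.8419 → 0.842.

0.842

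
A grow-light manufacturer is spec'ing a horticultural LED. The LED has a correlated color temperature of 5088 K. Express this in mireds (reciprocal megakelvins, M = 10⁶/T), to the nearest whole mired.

197 mireds

M = 10⁶ / 5088 = 196.541 → 197 mireds.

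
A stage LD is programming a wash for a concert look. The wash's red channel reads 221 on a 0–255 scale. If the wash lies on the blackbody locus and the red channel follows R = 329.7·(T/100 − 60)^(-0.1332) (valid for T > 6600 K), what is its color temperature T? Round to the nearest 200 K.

8000 K

(t − 60)^(-0.1332) = 221/329.7 = 0.67031.
t − 60 = 0.67031^(1/-0.1332) = 0.67031^(-7.508) = 20.149, so t = 80.149.
T = 100·t = 8015 K → 8000 K to the nearest 200 K.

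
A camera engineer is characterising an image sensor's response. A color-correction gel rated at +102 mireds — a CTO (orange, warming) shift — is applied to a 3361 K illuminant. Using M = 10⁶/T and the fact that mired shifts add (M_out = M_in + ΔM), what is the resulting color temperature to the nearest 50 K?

M_in = 10⁶/3361 = 297.53 mireds.
M_out = 297.53 + (+102) = 399.53 mireds.
T_out = 10⁶/399.53 = 2502.9 K → 2500 K.

2500 K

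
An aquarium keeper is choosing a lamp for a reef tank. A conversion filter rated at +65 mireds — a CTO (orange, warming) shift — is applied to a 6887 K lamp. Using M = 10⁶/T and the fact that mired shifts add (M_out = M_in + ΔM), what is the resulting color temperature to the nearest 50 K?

4750 K

M_in = 10⁶/6887 = 145.20 mireds.
M_out = 145.20 + (+65) = 210.20 mireds.
T_out = 10⁶/210.20 = 4757.3 K → 4750 K.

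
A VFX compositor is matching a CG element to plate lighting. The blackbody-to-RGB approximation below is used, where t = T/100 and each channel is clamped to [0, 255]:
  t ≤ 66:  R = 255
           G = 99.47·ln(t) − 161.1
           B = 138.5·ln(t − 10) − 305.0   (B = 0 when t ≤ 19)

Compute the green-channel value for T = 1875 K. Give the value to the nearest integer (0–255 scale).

130

t = 1875/100 = 18.75; the t ≤ 66 branch applies.
G = 99.47·ln 18.75 − 161.1 = 99.47·2.9312 − 161.1 = 130.466.
Rounded: 130.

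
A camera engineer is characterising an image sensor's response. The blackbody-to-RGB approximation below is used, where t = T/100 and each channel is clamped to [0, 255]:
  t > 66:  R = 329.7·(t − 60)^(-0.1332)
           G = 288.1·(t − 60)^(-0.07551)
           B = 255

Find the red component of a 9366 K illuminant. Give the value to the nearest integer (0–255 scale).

t = 9366/100 = 93.66; the t > 66 branch applies.
R = 329.7·(93.66 − 60)^(-0.1332) = 329.7·33.66^(-0.1332) = 329.7·0.62602 = 206.399.
Rounded: 206.

206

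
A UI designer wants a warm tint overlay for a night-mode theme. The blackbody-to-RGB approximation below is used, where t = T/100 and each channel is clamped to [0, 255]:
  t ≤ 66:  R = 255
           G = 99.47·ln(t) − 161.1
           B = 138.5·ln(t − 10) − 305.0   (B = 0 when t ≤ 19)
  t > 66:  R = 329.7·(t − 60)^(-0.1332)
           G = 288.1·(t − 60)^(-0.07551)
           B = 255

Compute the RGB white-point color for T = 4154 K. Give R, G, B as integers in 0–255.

t = 4154/100 = 41.54; the t ≤ 66 branch applies.
R = 255 by definition for t ≤ 66.
G = 99.47·ln 41.54 − 161.1 = 99.47·3.7267 − 161.1 = 209.591.
B = 138.5·ln(41.54 − 10) − 305.0 = 138.5·ln 31.54 − 305.0 = 138.5·3.4513 − 305.0 = 172.999.
Rounded: (255, 210, 173).

R=255, G=210, B=173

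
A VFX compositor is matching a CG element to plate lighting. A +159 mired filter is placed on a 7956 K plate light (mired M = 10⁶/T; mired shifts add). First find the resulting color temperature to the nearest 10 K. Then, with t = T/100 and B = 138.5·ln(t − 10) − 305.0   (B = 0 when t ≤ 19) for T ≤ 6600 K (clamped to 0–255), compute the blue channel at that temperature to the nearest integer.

141

M_in = 10⁶/7956 = 125.69; M_out = 125.69 + (+159) = 284.69.
T_out = 10⁶/284.69 = 3512.6 K → 3510 K; t = 35.1.
B = 138.5·ln(35.1 − 10) − 305.0 = 138.5·ln 25.1 − 305.0 = 138.5·3.2229 − 305.0 = 141.367.
Rounded: 141.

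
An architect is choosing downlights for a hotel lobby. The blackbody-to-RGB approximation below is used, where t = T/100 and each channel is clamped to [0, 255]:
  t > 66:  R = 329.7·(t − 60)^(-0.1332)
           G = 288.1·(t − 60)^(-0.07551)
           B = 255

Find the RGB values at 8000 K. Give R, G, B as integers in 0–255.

t = 8000/100 = 80; the t > 66 branch applies.
R = 329.7·(80 − 60)^(-0.1332) = 329.7·20^(-0.1332) = 329.7·0.67097 = 221.219.
G = 288.1·(80 − 60)^(-0.07551) = 288.1·20^(-0.07551) = 288.1·0.79755 = 229.775.
B = 255 by definition for t > 66.
Rounded: (221, 230, 255).

R=221, G=230, B=255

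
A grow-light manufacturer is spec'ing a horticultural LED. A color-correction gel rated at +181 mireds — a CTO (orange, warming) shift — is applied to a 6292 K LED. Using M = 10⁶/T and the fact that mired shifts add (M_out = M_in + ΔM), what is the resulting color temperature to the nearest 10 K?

2940 K

M_in = 10⁶/6292 = 158.93 mireds.
M_out = 158.93 + (+181) = 339.93 mireds.
T_out = 10⁶/339.93 = 2941.8 K → 2940 K.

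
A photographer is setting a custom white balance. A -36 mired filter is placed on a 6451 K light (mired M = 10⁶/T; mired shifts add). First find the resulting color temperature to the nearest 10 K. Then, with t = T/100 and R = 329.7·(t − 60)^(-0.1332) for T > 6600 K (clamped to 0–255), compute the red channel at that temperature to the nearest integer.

216

M_in = 10⁶/6451 = 155.01; M_out = 155.01 + (-36) = 119.01.
T_out = 10⁶/119.01 = 8402.3 K → 8400 K; t = 84.
R = 329.7·(84 − 60)^(-0.1332) = 329.7·24^(-0.1332) = 329.7·0.65487 = 215.911.
Rounded: 216.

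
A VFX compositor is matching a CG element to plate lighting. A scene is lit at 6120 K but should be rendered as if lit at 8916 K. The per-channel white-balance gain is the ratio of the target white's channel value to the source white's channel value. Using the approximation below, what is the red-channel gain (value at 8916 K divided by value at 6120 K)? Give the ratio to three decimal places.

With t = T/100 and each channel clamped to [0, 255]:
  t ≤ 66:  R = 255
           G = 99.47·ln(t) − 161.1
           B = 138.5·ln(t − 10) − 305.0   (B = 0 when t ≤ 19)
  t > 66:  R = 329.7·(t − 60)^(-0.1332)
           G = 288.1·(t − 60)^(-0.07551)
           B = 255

0.825

At 6120 K (t = 61.2):
  R = 255 by definition for t ≤ 66.
At 8916 K (t = 89.16):
  R = 329.7·(89.16 − 60)^(-0.1332) = 329.7·29.16^(-0.1332) = 329.7·0.63810 = 210.382.
Gain = 210.382 / 255.000 = 0.8250 → 0.825.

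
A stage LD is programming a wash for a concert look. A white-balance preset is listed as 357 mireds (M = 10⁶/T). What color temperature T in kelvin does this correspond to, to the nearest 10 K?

2800 K

T = 10⁶ / 357 = 2801.12 K → 2800 K.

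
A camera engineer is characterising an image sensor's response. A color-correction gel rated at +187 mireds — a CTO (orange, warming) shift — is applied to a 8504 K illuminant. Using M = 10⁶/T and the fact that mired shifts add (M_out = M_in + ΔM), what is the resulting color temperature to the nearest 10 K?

M_in = 10⁶/8504 = 117.59 mireds.
M_out = 117.59 + (+187) = 304.59 mireds.
T_out = 10⁶/304.59 = 3283.1 K → 3280 K.

3280 K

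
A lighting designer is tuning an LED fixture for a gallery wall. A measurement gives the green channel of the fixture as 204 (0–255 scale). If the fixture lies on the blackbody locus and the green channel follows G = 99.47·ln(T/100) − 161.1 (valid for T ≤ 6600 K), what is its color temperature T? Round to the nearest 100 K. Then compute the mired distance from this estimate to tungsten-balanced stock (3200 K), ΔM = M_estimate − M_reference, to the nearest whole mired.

ln t = (204 + 161.1) / 99.47 = 3.6705.
t = e^3.6705 = 39.270.
T = 100·t = 3927 K → 3900 K to the nearest 100 K.
M_estimate = 10⁶/3900 = 256.41; M_reference = 10⁶/3200 = 312.50.
ΔM = 256.41 − 312.50 = -56.09 → -56 mireds.

-56 mireds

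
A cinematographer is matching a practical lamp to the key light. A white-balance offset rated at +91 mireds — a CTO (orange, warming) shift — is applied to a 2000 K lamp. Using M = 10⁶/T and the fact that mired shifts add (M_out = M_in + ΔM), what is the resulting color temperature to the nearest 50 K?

1700 K

M_in = 10⁶/2000 = 500.00 mireds.
M_out = 500.00 + (+91) = 591.00 mireds.
T_out = 10⁶/591.00 = 1692.0 K → 1700 K.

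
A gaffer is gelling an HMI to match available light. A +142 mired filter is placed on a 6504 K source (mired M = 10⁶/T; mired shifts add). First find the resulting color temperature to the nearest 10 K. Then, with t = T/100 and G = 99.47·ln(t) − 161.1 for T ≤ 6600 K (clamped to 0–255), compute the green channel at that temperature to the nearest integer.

M_in = 10⁶/6504 = 153.75; M_out = 153.75 + (+142) = 295.75.
T_out = 10⁶/295.75 = 3381.2 K → 3380 K; t = 33.8.
G = 99.47·ln 33.8 − 161.1 = 99.47·3.5205 − 161.1 = 189.080.
Rounded: 189.

189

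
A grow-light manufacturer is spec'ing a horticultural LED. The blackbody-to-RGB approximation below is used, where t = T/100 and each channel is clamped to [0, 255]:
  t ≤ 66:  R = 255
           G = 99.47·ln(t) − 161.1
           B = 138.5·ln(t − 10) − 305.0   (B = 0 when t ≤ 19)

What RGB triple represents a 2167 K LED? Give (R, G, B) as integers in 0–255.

t = 2167/100 = 21.67; the t ≤ 66 branch applies.
R = 255 by definition for t ≤ 66.
G = 99.47·ln 21.67 − 161.1 = 99.47·3.0759 − 161.1 = 144.863.
B = 138.5·ln(21.67 − 10) − 305.0 = 138.5·ln 11.67 − 305.0 = 138.5·2.4570 − 305.0 = 35.297.
Rounded: (255, 145, 35).

(255, 145, 35)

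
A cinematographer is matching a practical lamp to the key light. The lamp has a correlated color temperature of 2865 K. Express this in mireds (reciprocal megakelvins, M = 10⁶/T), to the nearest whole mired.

M = 10⁶ / 2865 = 349.040 → 349 mireds.

349 mireds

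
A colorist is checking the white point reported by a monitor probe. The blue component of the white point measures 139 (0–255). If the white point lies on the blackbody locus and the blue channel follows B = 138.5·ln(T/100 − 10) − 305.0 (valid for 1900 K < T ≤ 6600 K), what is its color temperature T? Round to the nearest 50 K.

ln(t − 10) = (139 + 305.0) / 138.5 = 3.2058.
t − 10 = e^3.2058 = 24.675, so t = 34.675.
T = 100·t = 3467 K → 3450 K to the nearest 50 K.

3450 K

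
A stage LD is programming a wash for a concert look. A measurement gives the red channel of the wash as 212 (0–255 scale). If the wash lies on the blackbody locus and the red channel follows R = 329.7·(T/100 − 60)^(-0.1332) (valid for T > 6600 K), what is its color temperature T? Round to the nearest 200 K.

(t − 60)^(-0.1332) = 212/329.7 = 0.64301.
t − 60 = 0.64301^(1/-0.1332) = 0.64301^(-7.508) = 27.530, so t = 87.530.
T = 100·t = 8753 K → 8800 K to the nearest 200 K.

8800 K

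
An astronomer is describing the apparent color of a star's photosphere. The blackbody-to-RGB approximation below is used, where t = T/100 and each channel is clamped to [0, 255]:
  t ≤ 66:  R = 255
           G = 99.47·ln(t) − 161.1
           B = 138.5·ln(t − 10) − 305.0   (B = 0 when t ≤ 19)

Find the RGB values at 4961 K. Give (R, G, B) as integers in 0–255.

(255, 227, 205)

t = 4961/100 = 49.61; the t ≤ 66 branch applies.
R = 255 by definition for t ≤ 66.
G = 99.47·ln 49.61 − 161.1 = 99.47·3.9042 − 161.1 = 227.250.
B = 138.5·ln(49.61 − 10) − 305.0 = 138.5·ln 39.61 − 305.0 = 138.5·3.6791 − 305.0 = 204.553.
Rounded: (255, 227, 205).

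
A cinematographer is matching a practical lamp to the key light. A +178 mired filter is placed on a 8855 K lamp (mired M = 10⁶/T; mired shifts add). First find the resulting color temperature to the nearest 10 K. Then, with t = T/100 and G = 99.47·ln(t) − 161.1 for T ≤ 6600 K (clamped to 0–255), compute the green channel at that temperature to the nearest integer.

M_in = 10⁶/8855 = 112.93; M_out = 112.93 + (+178) = 290.93.
T_out = 10⁶/290.93 = 3437.2 K → 3440 K; t = 34.4.
G = 99.47·ln 34.4 − 161.1 = 99.47·3.5381 − 161.1 = 190.830.
Rounded: 191.

191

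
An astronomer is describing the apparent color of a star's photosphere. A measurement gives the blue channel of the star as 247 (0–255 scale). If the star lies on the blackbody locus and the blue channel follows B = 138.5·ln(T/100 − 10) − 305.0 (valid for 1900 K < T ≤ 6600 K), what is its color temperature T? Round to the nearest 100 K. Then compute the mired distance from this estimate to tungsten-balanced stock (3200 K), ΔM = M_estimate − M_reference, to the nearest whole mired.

ln(t − 10) = (247 + 305.0) / 138.5 = 3.9856.
t − 10 = e^3.9856 = 53.815, so t = 63.815.
T = 100·t = 6382 K → 6400 K to the nearest 100 K.
M_estimate = 10⁶/6400 = 156.25; M_reference = 10⁶/3200 = 312.50.
ΔM = 156.25 − 312.50 = -156.25 → -156 mireds.

-156 mireds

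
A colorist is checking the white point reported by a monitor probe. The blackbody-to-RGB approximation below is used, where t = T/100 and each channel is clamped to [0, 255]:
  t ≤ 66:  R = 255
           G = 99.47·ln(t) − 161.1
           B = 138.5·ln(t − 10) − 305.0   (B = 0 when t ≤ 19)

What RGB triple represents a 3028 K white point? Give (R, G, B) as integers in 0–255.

t = 3028/100 = 30.28; the t ≤ 66 branch applies.
R = 255 by definition for t ≤ 66.
G = 99.47·ln 30.28 − 161.1 = 99.47·3.4105 − 161.1 = 178.141.
B = 138.5·ln(30.28 − 10) − 305.0 = 138.5·ln 20.28 − 305.0 = 138.5·3.0096 − 305.0 = 111.834.
Rounded: (255, 178, 112).

(255, 178, 112)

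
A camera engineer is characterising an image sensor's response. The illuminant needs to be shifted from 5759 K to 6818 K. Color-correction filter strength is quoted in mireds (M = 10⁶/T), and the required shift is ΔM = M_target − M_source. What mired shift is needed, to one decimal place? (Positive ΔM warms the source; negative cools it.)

M_source = 10⁶/5759 = 173.641; M_target = 10⁶/6818 = 146.671.
ΔM = 146.671 − 173.641 = -26.971 → -27.0 mireds, a cooling shift.

-27.0 mireds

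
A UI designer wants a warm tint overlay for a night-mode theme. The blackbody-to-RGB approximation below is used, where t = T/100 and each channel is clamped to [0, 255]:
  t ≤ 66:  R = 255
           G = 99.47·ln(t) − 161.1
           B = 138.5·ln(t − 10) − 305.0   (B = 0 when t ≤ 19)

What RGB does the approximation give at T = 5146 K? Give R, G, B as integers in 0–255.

t = 5146/100 = 51.46; the t ≤ 66 branch applies.
R = 255 by definition for t ≤ 66.
G = 99.47·ln 51.46 − 161.1 = 99.47·3.9408 − 161.1 = 230.892.
B = 138.5·ln(51.46 − 10) − 305.0 = 138.5·ln 41.46 − 305.0 = 138.5·3.7247 − 305.0 = 210.875.
Rounded: (255, 231, 211).

R=255, G=231, B=211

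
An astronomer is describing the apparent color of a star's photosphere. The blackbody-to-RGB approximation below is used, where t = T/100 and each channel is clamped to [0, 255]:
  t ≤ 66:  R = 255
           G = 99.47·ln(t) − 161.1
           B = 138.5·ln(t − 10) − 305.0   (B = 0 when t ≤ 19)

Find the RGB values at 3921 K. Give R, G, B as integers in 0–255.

R=255, G=204, B=162

t = 3921/100 = 39.21; the t ≤ 66 branch applies.
R = 255 by definition for t ≤ 66.
G = 99.47·ln 39.21 − 161.1 = 99.47·3.6689 − 161.1 = 203.849.
B = 138.5·ln(39.21 − 10) − 305.0 = 138.5·ln 29.21 − 305.0 = 138.5·3.3745 − 305.0 = 162.370.
Rounded: (255, 204, 162).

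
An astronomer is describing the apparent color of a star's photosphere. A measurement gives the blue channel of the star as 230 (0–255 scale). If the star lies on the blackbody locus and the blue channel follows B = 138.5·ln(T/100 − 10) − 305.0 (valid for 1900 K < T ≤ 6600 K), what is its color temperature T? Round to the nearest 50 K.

ln(t − 10) = (230 + 305.0) / 138.5 = 3.8628.
t − 10 = e^3.8628 = 47.599, so t = 57.599.
T = 100·t = 5760 K → 5750 K to the nearest 50 K.

5750 K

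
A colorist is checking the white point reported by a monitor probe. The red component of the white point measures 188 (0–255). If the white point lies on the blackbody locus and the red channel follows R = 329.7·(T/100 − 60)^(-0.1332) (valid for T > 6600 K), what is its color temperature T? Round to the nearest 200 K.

12800 K

(t − 60)^(-0.1332) = 188/329.7 = 0.57022.
t − 60 = 0.57022^(1/-0.1332) = 0.57022^(-7.508) = 67.848, so t = 127.848.
T = 100·t = 12785 K → 12800 K to the nearest 200 K.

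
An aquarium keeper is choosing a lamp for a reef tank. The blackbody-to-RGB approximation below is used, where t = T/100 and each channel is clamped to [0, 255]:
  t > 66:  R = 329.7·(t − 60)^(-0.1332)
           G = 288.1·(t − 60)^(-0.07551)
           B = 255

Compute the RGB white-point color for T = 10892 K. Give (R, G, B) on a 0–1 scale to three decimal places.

(0.770, 0.842, 1.000)

t = 10892/100 = 108.92; the t > 66 branch applies.
R = 329.7·(108.92 − 60)^(-0.1332) = 329.7·48.92^(-0.1332) = 329.7·0.59561 = 196.372.
G = 288.1·(108.92 − 60)^(-0.07551) = 288.1·48.92^(-0.07551) = 288.1·0.74546 = 214.768.
B = 255 by definition for t > 66.
Dividing each by 255: (0.7701, 0.8422, 1.0000) → (0.770, 0.842, 1.000).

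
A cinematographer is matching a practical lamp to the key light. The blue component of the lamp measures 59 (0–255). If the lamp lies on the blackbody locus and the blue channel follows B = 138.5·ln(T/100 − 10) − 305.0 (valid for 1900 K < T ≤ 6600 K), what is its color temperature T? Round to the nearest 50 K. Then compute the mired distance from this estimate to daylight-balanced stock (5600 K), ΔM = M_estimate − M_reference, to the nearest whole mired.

+238 mireds

ln(t − 10) = (59 + 305.0) / 138.5 = 2.6282.
t − 10 = e^2.6282 = 13.848, so t = 23.848.
T = 100·t = 2385 K → 2400 K to the nearest 50 K.
M_estimate = 10⁶/2400 = 416.67; M_reference = 10⁶/5600 = 178.57.
ΔM = 416.67 − 178.57 = 238.10 → +238 mireds.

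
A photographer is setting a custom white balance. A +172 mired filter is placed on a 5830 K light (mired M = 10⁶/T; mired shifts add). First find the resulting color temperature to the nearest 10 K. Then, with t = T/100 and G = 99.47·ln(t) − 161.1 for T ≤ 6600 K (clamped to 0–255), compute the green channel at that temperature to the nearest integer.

174

M_in = 10⁶/5830 = 171.53; M_out = 171.53 + (+172) = 343.53.
T_out = 10⁶/343.53 = 2911.0 K → 2910 K; t = 29.1.
G = 99.47·ln 29.1 − 161.1 = 99.47·3.3707 − 161.1 = 174.187.
Rounded: 174.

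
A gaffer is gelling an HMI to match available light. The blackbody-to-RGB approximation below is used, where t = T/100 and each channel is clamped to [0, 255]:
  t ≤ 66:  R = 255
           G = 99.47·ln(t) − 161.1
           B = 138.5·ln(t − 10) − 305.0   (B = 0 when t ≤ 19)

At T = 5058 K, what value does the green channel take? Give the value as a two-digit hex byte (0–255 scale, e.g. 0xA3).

0xE5

t = 5058/100 = 50.58; the t ≤ 66 branch applies.
G = 99.47·ln 50.58 − 161.1 = 99.47·3.9236 − 161.1 = 229.176.
Rounded: 229; in hex, 0xE5.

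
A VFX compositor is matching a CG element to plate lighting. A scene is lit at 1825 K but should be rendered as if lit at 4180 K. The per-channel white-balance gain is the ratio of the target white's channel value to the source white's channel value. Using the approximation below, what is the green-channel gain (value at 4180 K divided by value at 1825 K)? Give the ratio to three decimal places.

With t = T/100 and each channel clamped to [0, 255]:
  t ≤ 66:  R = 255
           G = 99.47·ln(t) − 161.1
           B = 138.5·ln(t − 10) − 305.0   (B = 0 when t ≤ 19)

At 1825 K (t = 18.25):
  G = 99.47·ln 18.25 − 161.1 = 99.47·2.9042 − 161.1 = 127.777.
At 4180 K (t = 41.8):
  G = 99.47·ln 41.8 − 161.1 = 99.47·3.7329 − 161.1 = 210.211.
Gain = 210.211 / 127.777 = 1.6451 → 1.645.

1.645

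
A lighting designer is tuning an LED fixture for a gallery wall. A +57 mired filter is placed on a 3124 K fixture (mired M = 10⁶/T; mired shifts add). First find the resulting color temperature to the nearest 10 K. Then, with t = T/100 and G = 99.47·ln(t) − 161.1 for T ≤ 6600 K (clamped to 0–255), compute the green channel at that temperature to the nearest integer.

165

M_in = 10⁶/3124 = 320.10; M_out = 320.10 + (+57) = 377.10.
T_out = 10⁶/377.10 = 2651.8 K → 2650 K; t = 26.5.
G = 99.47·ln 26.5 − 161.1 = 99.47·3.2771 − 161.1 = 164.878.
Rounded: 165.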